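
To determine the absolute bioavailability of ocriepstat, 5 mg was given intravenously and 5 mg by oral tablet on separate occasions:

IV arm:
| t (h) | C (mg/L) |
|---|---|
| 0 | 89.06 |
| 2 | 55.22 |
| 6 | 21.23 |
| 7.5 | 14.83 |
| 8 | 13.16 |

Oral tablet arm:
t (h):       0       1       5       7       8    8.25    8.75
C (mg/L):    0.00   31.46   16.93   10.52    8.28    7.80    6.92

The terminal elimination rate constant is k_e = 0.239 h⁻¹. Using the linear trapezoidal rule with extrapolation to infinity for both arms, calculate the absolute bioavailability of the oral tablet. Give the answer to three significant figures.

F = 0.476

Trapezoidal AUC_0→8 (IV):
  [0→2]: (89.06+55.22)/2 × 2 = 144.28
  [2→6]: (55.22+21.23)/2 × 4 = 152.9
  [6→7.5]: (21.23+14.83)/2 × 1.5 = 27.045
  [7.5→8]: (14.83+13.16)/2 × 0.5 = 6.9975
  Sum = 331.2225 mg/L·h
IV tail: 13.16/0.239 = 55.063; AUC_iv,0→∞ = 331.2225 + 55.063 = 386.2855 mg/L·h
Trapezoidal AUC_0→8.75 (oral tablet):
  [0→1]: (0.00+31.46)/2 × 1 = 15.73
  [1→5]: (31.46+16.93)/2 × 4 = 96.78
  [5→7]: (16.93+10.52)/2 × 2 = 27.45
  [7→8]: (10.52+8.28)/2 × 1 = 9.4
  [8→8.25]: (8.28+7.80)/2 × 0.25 = 2.01
  [8.25→8.75]: (7.80+6.92)/2 × 0.5 = 3.68
  Sum = 155.05 mg/L·h
oral tablet tail: 6.92/0.239 = 28.954; AUC_ev,0→∞ = 155.05 + 28.954 = 184.004 mg/L·h
F = (AUC_ev/D_ev)/(AUC_iv/D_iv) = (184.004/5)/(386.2855/5) = 36.8008/77.2571 = 0.4763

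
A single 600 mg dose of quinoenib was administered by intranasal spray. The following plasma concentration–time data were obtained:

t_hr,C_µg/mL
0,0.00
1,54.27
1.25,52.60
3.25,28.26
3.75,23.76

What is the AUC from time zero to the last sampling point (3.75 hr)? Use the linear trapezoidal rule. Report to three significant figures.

Trapezoidal AUC_0→3.75:
  [0→1]: (0.00+54.27)/2 × 1 = 27.135
  [1→1.25]: (54.27+52.60)/2 × 0.25 = 13.35875
  [1.25→3.25]: (52.60+28.26)/2 × 2 = 80.86
  [3.25→3.75]: (28.26+23.76)/2 × 0.5 = 13.005
  Sum = 134.35875 µg/mL·hr

AUC = 134 µg/mL·hr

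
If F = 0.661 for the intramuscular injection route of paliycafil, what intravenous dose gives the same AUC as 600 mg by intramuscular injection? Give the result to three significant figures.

Systemic exposure from an extravascular dose = F × D_ev, so the equivalent IV dose is F × D_ev.
D_iv = F × D_ev = 0.661 × 600 = 396.6 mg

D_iv = 397 mg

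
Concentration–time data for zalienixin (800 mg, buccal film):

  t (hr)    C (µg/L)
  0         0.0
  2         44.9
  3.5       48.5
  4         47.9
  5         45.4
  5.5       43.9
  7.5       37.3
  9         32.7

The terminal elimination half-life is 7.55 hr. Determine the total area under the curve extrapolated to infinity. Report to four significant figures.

Trapezoidal AUC_0→9:
  [0→2]: (0.0+44.9)/2 × 2 = 44.9
  [2→3.5]: (44.9+48.5)/2 × 1.5 = 70.05
  [3.5→4]: (48.5+47.9)/2 × 0.5 = 24.1
  [4→5]: (47.9+45.4)/2 × 1 = 46.65
  [5→5.5]: (45.4+43.9)/2 × 0.5 = 22.325
  [5.5→7.5]: (43.9+37.3)/2 × 2 = 81.2
  [7.5→9]: (37.3+32.7)/2 × 1.5 = 52.5
  Sum = 341.725 µg/L·hr
k_e = ln2 / t½ = 0.693147 / 7.55 = 0.0918 hr^-1
Extrapolated tail: C_last / k_e = 32.7 / 0.0918 = 356.209
AUC_0→∞ = 341.725 + 356.209 = 697.934 µg/L·hr

AUC = 697.9 µg/L·hr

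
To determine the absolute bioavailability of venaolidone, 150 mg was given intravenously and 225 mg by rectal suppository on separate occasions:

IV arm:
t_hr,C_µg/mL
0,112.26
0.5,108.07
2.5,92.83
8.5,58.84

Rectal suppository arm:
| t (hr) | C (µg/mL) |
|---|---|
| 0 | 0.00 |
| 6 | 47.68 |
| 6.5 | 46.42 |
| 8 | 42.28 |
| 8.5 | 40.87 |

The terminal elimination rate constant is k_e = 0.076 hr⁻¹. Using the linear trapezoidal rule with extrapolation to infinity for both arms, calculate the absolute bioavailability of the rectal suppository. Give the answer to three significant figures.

F = 0.355

Trapezoidal AUC_0→8.5 (IV):
  [0→0.5]: (112.26+108.07)/2 × 0.5 = 55.0825
  [0.5→2.5]: (108.07+92.83)/2 × 2 = 200.9
  [2.5→8.5]: (92.83+58.84)/2 × 6 = 455.01
  Sum = 710.9925 µg/mL·hr
IV tail: 58.84/0.076 = 774.211; AUC_iv,0→∞ = 710.9925 + 774.211 = 1485.2035 µg/mL·hr
Trapezoidal AUC_0→8.5 (rectal suppository):
  [0→6]: (0.00+47.68)/2 × 6 = 143.04
  [6→6.5]: (47.68+46.42)/2 × 0.5 = 23.525
  [6.5→8]: (46.42+42.28)/2 × 1.5 = 66.525
  [8→8.5]: (42.28+40.87)/2 × 0.5 = 20.7875
  Sum = 253.8775 µg/mL·hr
rectal suppository tail: 40.87/0.076 = 537.763; AUC_ev,0→∞ = 253.8775 + 537.763 = 791.6405 µg/mL·hr
F = (AUC_ev/D_ev)/(AUC_iv/D_iv) = (791.6405/225)/(1485.2035/150) = 3.5184/9.90136 = 0.3553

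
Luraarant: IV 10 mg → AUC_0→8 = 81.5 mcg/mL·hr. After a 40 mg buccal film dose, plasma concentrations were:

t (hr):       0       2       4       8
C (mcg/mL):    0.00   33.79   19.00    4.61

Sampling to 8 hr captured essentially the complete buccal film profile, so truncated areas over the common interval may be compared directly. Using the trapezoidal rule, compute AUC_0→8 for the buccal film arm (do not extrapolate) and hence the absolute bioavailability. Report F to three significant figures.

F = 0.410

Trapezoidal AUC_0→8 (buccal film):
  [0→2]: (0.00+33.79)/2 × 2 = 33.79
  [2→4]: (33.79+19.00)/2 × 2 = 52.79
  [4→8]: (19.00+4.61)/2 × 4 = 47.22
  Sum = 133.8 mcg/mL·hr
F = (AUC_ev/D_ev)/(AUC_iv/D_iv) = (133.8/40)/(81.5/10) = 3.345/8.15 = 0.4104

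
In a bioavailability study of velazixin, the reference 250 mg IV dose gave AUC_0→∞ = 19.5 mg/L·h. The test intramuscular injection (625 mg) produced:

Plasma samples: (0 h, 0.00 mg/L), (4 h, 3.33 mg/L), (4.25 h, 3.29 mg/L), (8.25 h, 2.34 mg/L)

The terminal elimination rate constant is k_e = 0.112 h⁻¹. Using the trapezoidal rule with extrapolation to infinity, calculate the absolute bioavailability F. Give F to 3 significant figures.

F = 0.813

Trapezoidal AUC_0→8.25 (intramuscular injection):
  [0→4]: (0.00+3.33)/2 × 4 = 6.66
  [4→4.25]: (3.33+3.29)/2 × 0.25 = 0.8275
  [4.25→8.25]: (3.29+2.34)/2 × 4 = 11.26
  Sum = 18.7475 mg/L·h
Tail: C_last/k_e = 2.34/0.112 = 20.893
AUC_0→∞ (intramuscular injection) = 18.7475 + 20.893 = 39.6405 mg/L·h
F = (AUC_ev/D_ev)/(AUC_iv/D_iv) = (39.6405/625)/(19.5/250) = 0.0634248/0.078 = 0.8131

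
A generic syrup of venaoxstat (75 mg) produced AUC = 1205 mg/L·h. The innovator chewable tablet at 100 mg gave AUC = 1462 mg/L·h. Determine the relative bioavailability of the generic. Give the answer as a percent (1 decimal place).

F_rel = 109.9%

F_rel = (AUC_test/D_test) / (AUC_ref/D_ref)
      = (1205/75) / (1462/100)
      = 16.0667 / 14.62 = 1.0990 = 109.90%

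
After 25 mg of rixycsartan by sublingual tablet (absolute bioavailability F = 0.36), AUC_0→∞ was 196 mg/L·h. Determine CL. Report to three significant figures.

CL = 0.0459 L/h

CL = F × Dose / AUC_0→∞
   = 0.36 × 25 / 196 = 0.0459184 L/h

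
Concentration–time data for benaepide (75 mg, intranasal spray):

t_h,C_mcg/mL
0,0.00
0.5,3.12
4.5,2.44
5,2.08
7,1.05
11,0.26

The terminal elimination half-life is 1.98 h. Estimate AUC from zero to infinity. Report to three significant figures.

AUC = 19.5 mcg/mL·h

Trapezoidal AUC_0→11:
  [0→0.5]: (0.00+3.12)/2 × 0.5 = 0.78
  [0.5→4.5]: (3.12+2.44)/2 × 4 = 11.12
  [4.5→5]: (2.44+2.08)/2 × 0.5 = 1.13
  [5→7]: (2.08+1.05)/2 × 2 = 3.13
  [7→11]: (1.05+0.26)/2 × 4 = 2.62
  Sum = 18.78 mcg/mL·h
k_e = ln2 / t½ = 0.693147 / 1.98 = 0.3501 h^-1
Extrapolated tail: C_last / k_e = 0.26 / 0.3501 = 0.743
AUC_0→∞ = 18.78 + 0.743 = 19.523 mcg/mL·h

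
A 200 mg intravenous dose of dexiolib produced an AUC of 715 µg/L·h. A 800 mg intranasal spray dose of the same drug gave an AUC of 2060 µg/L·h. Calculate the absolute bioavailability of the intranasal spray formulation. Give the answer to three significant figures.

F = 0.720

F = (AUC_ev / D_ev) / (AUC_iv / D_iv)
  = (2060/800) / (715/200)
  = 2.575 / 3.575 = 0.7203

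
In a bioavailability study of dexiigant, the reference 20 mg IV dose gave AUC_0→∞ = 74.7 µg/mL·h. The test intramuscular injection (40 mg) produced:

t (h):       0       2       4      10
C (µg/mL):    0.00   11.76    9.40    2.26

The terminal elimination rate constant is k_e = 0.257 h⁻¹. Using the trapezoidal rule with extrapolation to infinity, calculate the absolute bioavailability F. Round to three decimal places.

F = 0.513

Trapezoidal AUC_0→10 (intramuscular injection):
  [0→2]: (0.00+11.76)/2 × 2 = 11.76
  [2→4]: (11.76+9.40)/2 × 2 = 21.16
  [4→10]: (9.40+2.26)/2 × 6 = 34.98
  Sum = 67.9 µg/mL·h
Tail: C_last/k_e = 2.26/0.257 = 8.794
AUC_0→∞ (intramuscular injection) = 67.9 + 8.794 = 76.694 µg/mL·h
F = (AUC_ev/D_ev)/(AUC_iv/D_iv) = (76.694/40)/(74.7/20) = 1.91735/3.735 = 0.5133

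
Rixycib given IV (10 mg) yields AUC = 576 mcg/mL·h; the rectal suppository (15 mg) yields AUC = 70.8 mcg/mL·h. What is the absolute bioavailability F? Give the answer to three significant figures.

F = 0.0819

F = (AUC_ev / D_ev) / (AUC_iv / D_iv)
  = (70.8/15) / (576/10)
  = 4.72 / 57.6 = 0.0819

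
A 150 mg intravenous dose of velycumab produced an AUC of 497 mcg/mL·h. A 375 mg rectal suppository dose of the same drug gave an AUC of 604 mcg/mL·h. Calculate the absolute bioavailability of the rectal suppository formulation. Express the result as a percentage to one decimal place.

F = 48.6%

F = (AUC_ev / D_ev) / (AUC_iv / D_iv)
  = (604/375) / (497/150)
  = 1.61067 / 3.31333 = 0.4861
  = 48.61%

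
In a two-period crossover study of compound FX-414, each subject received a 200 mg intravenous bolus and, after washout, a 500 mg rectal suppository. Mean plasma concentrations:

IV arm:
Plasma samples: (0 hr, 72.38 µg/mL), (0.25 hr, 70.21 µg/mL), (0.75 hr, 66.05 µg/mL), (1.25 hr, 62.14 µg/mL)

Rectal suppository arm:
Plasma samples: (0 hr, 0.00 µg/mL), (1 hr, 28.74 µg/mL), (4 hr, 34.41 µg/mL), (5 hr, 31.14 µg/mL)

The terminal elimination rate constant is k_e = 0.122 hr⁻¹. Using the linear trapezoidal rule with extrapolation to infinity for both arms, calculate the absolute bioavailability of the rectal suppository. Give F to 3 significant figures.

F = 0.268

Trapezoidal AUC_0→1.25 (IV):
  [0→0.25]: (72.38+70.21)/2 × 0.25 = 17.82375
  [0.25→0.75]: (70.21+66.05)/2 × 0.5 = 34.065
  [0.75→1.25]: (66.05+62.14)/2 × 0.5 = 32.0475
  Sum = 83.93625 µg/mL·hr
IV tail: 62.14/0.122 = 509.344; AUC_iv,0→∞ = 83.93625 + 509.344 = 593.28025 µg/mL·hr
Trapezoidal AUC_0→5 (rectal suppository):
  [0→1]: (0.00+28.74)/2 × 1 = 14.37
  [1→4]: (28.74+34.41)/2 × 3 = 94.725
  [4→5]: (34.41+31.14)/2 × 1 = 32.775
  Sum = 141.87 µg/mL·hr
rectal suppository tail: 31.14/0.122 = 255.246; AUC_ev,0→∞ = 141.87 + 255.246 = 397.116 µg/mL·hr
F = (AUC_ev/D_ev)/(AUC_iv/D_iv) = (397.116/500)/(593.28025/200) = 0.794232/2.9664 = 0.2677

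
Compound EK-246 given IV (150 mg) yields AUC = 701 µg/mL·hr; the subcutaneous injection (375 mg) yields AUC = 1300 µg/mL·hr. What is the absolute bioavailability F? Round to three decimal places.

F = (AUC_ev / D_ev) / (AUC_iv / D_iv)
  = (1300/375) / (701/150)
  = 3.46667 / 4.67333 = 0.7418

F = 0.742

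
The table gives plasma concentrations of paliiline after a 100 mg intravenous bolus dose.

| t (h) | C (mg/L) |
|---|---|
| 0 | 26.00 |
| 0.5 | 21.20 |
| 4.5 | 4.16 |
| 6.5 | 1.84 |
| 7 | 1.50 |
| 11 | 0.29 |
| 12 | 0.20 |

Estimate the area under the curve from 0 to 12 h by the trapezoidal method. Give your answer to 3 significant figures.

Trapezoidal AUC_0→12:
  [0→0.5]: (26.00+21.20)/2 × 0.5 = 11.8
  [0.5→4.5]: (21.20+4.16)/2 × 4 = 50.72
  [4.5→6.5]: (4.16+1.84)/2 × 2 = 6.0
  [6.5→7]: (1.84+1.50)/2 × 0.5 = 0.835
  [7→11]: (1.50+0.29)/2 × 4 = 3.58
  [11→12]: (0.29+0.20)/2 × 1 = 0.245
  Sum = 73.18 mg/L·h

AUC = 73.2 mg/L·h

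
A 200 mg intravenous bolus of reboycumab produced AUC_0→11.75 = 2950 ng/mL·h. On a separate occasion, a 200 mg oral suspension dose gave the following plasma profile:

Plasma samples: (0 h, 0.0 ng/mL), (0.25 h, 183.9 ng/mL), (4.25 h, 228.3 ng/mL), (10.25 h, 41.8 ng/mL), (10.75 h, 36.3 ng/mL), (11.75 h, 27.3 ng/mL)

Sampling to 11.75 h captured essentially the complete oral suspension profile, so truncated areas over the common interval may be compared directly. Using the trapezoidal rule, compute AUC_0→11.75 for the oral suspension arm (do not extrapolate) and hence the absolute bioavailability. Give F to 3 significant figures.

Trapezoidal AUC_0→11.75 (oral suspension):
  [0→0.25]: (0.0+183.9)/2 × 0.25 = 22.9875
  [0.25→4.25]: (183.9+228.3)/2 × 4 = 824.4
  [4.25→10.25]: (228.3+41.8)/2 × 6 = 810.3
  [10.25→10.75]: (41.8+36.3)/2 × 0.5 = 19.525
  [10.75→11.75]: (36.3+27.3)/2 × 1 = 31.8
  Sum = 1709.0125 ng/mL·h
F = (AUC_ev/D_ev)/(AUC_iv/D_iv) = (1709.0125/200)/(2950/200) = 8.5450625/14.75 = 0.5793

F = 0.579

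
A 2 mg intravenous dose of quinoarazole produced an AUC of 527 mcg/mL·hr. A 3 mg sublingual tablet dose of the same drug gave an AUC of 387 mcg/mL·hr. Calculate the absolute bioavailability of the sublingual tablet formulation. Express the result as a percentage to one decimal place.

F = (AUC_ev / D_ev) / (AUC_iv / D_iv)
  = (387/3) / (527/2)
  = 129 / 263.5 = 0.4896
  = 48.96%

F = 49.0%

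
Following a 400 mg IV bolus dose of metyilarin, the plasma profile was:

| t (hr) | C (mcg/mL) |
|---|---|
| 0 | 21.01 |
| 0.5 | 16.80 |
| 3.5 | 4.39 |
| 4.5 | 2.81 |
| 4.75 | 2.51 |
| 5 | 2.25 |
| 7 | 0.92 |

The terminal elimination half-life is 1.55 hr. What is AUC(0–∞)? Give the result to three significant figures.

AUC = 51.3 mcg/mL·hr

Trapezoidal AUC_0→7:
  [0→0.5]: (21.01+16.80)/2 × 0.5 = 9.4525
  [0.5→3.5]: (16.80+4.39)/2 × 3 = 31.785
  [3.5→4.5]: (4.39+2.81)/2 × 1 = 3.6
  [4.5→4.75]: (2.81+2.51)/2 × 0.25 = 0.665
  [4.75→5]: (2.51+2.25)/2 × 0.25 = 0.595
  [5→7]: (2.25+0.92)/2 × 2 = 3.17
  Sum = 49.2675 mcg/mL·hr
k_e = ln2 / t½ = 0.693147 / 1.55 = 0.4472 hr^-1
Extrapolated tail: C_last / k_e = 0.92 / 0.4472 = 2.057
AUC_0→∞ = 49.2675 + 2.057 = 51.3245 mcg/mL·hr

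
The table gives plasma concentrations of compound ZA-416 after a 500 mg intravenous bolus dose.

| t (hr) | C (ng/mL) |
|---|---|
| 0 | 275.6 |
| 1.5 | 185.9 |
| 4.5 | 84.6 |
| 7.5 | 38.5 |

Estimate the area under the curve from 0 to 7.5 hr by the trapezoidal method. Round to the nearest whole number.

AUC = 937 ng/mL·hr

Trapezoidal AUC_0→7.5:
  [0→1.5]: (275.6+185.9)/2 × 1.5 = 346.125
  [1.5→4.5]: (185.9+84.6)/2 × 3 = 405.75
  [4.5→7.5]: (84.6+38.5)/2 × 3 = 184.65
  Sum = 936.525 ng/mL·hr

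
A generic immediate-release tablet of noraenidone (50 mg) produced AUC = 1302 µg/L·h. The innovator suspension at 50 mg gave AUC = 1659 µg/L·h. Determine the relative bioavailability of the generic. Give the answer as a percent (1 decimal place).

F_rel = (AUC_test/D_test) / (AUC_ref/D_ref)
      = (1302/50) / (1659/50)
      = 26.04 / 33.18 = 0.7848 = 78.48%

F_rel = 78.5%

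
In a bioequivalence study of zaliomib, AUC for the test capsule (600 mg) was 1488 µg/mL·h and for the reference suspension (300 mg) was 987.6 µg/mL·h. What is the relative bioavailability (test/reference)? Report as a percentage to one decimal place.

F_rel = (AUC_test/D_test) / (AUC_ref/D_ref)
      = (1488/600) / (987.6/300)
      = 2.48 / 3.292 = 0.7533 = 75.33%

F_rel = 75.3%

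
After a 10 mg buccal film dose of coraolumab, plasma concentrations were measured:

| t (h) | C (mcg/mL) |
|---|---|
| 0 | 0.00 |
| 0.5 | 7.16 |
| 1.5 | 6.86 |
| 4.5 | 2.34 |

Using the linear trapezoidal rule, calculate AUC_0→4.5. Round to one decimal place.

Trapezoidal AUC_0→4.5:
  [0→0.5]: (0.00+7.16)/2 × 0.5 = 1.79
  [0.5→1.5]: (7.16+6.86)/2 × 1 = 7.01
  [1.5→4.5]: (6.86+2.34)/2 × 3 = 13.8
  Sum = 22.6 mcg/mL·h

AUC = 22.6 mcg/mL·h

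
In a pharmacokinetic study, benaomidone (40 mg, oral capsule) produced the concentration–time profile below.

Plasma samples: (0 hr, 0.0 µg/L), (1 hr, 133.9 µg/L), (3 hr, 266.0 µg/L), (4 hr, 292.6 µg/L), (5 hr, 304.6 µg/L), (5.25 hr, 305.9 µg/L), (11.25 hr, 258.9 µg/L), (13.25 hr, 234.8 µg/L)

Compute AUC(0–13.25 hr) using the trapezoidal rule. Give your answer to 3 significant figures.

AUC = 3310 µg/L·hr

Trapezoidal AUC_0→13.25:
  [0→1]: (0.0+133.9)/2 × 1 = 66.95
  [1→3]: (133.9+266.0)/2 × 2 = 399.9
  [3→4]: (266.0+292.6)/2 × 1 = 279.3
  [4→5]: (292.6+304.6)/2 × 1 = 298.6
  [5→5.25]: (304.6+305.9)/2 × 0.25 = 76.3125
  [5.25→11.25]: (305.9+258.9)/2 × 6 = 1694.4
  [11.25→13.25]: (258.9+234.8)/2 × 2 = 493.7
  Sum = 3309.1625 µg/L·hr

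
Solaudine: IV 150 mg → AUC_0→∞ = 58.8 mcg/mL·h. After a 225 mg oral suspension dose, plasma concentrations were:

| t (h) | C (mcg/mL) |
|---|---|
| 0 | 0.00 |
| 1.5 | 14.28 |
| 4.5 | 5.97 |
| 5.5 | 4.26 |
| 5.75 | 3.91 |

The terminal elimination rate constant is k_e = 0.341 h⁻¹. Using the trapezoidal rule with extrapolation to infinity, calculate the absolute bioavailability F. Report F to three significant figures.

F = 0.665

Trapezoidal AUC_0→5.75 (oral suspension):
  [0→1.5]: (0.00+14.28)/2 × 1.5 = 10.71
  [1.5→4.5]: (14.28+5.97)/2 × 3 = 30.375
  [4.5→5.5]: (5.97+4.26)/2 × 1 = 5.115
  [5.5→5.75]: (4.26+3.91)/2 × 0.25 = 1.02125
  Sum = 47.22125 mcg/mL·h
Tail: C_last/k_e = 3.91/0.341 = 11.466
AUC_0→∞ (oral suspension) = 47.22125 + 11.466 = 58.68725 mcg/mL·h
F = (AUC_ev/D_ev)/(AUC_iv/D_iv) = (58.68725/225)/(58.8/150) = 0.260832/0.392 = 0.6654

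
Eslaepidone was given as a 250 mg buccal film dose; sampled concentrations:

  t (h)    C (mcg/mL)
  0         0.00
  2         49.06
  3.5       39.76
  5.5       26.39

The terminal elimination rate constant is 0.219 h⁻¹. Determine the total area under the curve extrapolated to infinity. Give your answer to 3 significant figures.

Trapezoidal AUC_0→5.5:
  [0→2]: (0.00+49.06)/2 × 2 = 49.06
  [2→3.5]: (49.06+39.76)/2 × 1.5 = 66.615
  [3.5→5.5]: (39.76+26.39)/2 × 2 = 66.15
  Sum = 181.825 mcg/mL·h
Extrapolated tail: C_last / k_e = 26.39 / 0.219 = 120.502
AUC_0→∞ = 181.825 + 120.502 = 302.327 mcg/mL·h

AUC = 302 mcg/mL·h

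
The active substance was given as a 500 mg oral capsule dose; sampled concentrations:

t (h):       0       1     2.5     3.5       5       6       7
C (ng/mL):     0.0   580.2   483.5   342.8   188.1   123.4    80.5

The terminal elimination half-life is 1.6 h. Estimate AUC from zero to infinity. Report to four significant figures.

AUC = 2343 ng/mL·h

Trapezoidal AUC_0→7:
  [0→1]: (0.0+580.2)/2 × 1 = 290.1
  [1→2.5]: (580.2+483.5)/2 × 1.5 = 797.775
  [2.5→3.5]: (483.5+342.8)/2 × 1 = 413.15
  [3.5→5]: (342.8+188.1)/2 × 1.5 = 398.175
  [5→6]: (188.1+123.4)/2 × 1 = 155.75
  [6→7]: (123.4+80.5)/2 × 1 = 101.95
  Sum = 2156.9 ng/mL·h
k_e = ln2 / t½ = 0.693147 / 1.6 = 0.4332 h^-1
Extrapolated tail: C_last / k_e = 80.5 / 0.4332 = 185.826
AUC_0→∞ = 2156.9 + 185.826 = 2342.726 ng/mL·h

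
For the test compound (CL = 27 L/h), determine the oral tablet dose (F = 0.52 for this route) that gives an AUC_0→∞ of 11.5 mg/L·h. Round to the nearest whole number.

Dose = CL × AUC_0→∞ / F
     = 27 × 11.5 / 0.52 = 597.115 mg

Dose = 597 mg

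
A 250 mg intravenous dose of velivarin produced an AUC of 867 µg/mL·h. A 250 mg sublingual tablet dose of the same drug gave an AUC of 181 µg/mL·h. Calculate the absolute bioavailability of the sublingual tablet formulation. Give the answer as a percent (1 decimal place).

F = 20.9%

F = (AUC_ev / D_ev) / (AUC_iv / D_iv)
  = (181/250) / (867/250)
  = 0.724 / 3.468 = 0.2088
  = 20.88%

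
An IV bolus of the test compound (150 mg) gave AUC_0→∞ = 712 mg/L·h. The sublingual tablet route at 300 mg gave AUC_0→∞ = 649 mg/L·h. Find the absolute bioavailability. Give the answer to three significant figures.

F = 0.456

F = (AUC_ev / D_ev) / (AUC_iv / D_iv)
  = (649/300) / (712/150)
  = 2.16333 / 4.74667 = 0.4558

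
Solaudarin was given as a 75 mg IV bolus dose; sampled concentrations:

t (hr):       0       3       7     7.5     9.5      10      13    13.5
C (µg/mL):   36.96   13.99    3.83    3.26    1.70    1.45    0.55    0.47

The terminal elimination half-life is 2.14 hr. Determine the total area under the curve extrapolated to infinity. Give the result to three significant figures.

Trapezoidal AUC_0→13.5:
  [0→3]: (36.96+13.99)/2 × 3 = 76.425
  [3→7]: (13.99+3.83)/2 × 4 = 35.64
  [7→7.5]: (3.83+3.26)/2 × 0.5 = 1.7725
  [7.5→9.5]: (3.26+1.70)/2 × 2 = 4.96
  [9.5→10]: (1.70+1.45)/2 × 0.5 = 0.7875
  [10→13]: (1.45+0.55)/2 × 3 = 3.0
  [13→13.5]: (0.55+0.47)/2 × 0.5 = 0.255
  Sum = 122.84 µg/mL·hr
k_e = ln2 / t½ = 0.693147 / 2.14 = 0.3239 hr^-1
Extrapolated tail: C_last / k_e = 0.47 / 0.3239 = 1.451
AUC_0→∞ = 122.84 + 1.451 = 124.291 µg/mL·hr

AUC = 124 µg/mL·hr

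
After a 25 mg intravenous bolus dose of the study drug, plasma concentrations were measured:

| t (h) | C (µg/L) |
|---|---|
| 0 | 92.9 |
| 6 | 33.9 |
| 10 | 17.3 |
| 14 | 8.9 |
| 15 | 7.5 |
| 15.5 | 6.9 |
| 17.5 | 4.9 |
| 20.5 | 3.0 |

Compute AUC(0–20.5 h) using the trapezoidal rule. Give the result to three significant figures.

AUC = 571 µg/L·h

Trapezoidal AUC_0→20.5:
  [0→6]: (92.9+33.9)/2 × 6 = 380.4
  [6→10]: (33.9+17.3)/2 × 4 = 102.4
  [10→14]: (17.3+8.9)/2 × 4 = 52.4
  [14→15]: (8.9+7.5)/2 × 1 = 8.2
  [15→15.5]: (7.5+6.9)/2 × 0.5 = 3.6
  [15.5→17.5]: (6.9+4.9)/2 × 2 = 11.8
  [17.5→20.5]: (4.9+3.0)/2 × 3 = 11.85
  Sum = 570.65 µg/L·h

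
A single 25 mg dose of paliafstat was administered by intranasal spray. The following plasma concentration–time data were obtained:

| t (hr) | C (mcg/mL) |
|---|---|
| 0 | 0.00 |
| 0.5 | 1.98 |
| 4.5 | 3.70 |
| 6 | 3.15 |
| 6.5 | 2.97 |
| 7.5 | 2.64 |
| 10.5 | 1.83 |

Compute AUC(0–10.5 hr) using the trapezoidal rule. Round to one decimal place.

Trapezoidal AUC_0→10.5:
  [0→0.5]: (0.00+1.98)/2 × 0.5 = 0.495
  [0.5→4.5]: (1.98+3.70)/2 × 4 = 11.36
  [4.5→6]: (3.70+3.15)/2 × 1.5 = 5.1375
  [6→6.5]: (3.15+2.97)/2 × 0.5 = 1.53
  [6.5→7.5]: (2.97+2.64)/2 × 1 = 2.805
  [7.5→10.5]: (2.64+1.83)/2 × 3 = 6.705
  Sum = 28.0325 mcg/mL·hr

AUC = 28.0 mcg/mL·hr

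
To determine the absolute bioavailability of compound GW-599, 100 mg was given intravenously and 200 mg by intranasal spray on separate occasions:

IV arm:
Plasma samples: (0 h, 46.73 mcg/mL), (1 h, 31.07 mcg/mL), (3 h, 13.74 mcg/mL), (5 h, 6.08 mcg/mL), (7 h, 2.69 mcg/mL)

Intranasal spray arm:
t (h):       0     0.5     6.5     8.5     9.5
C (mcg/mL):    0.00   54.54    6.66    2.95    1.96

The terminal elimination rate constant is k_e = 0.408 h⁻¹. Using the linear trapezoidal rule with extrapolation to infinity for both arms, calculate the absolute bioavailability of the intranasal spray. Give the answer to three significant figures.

Trapezoidal AUC_0→7 (IV):
  [0→1]: (46.73+31.07)/2 × 1 = 38.9
  [1→3]: (31.07+13.74)/2 × 2 = 44.81
  [3→5]: (13.74+6.08)/2 × 2 = 19.82
  [5→7]: (6.08+2.69)/2 × 2 = 8.77
  Sum = 112.3 mcg/mL·h
IV tail: 2.69/0.408 = 6.593; AUC_iv,0→∞ = 112.3 + 6.593 = 118.893 mcg/mL·h
Trapezoidal AUC_0→9.5 (intranasal spray):
  [0→0.5]: (0.00+54.54)/2 × 0.5 = 13.635
  [0.5→6.5]: (54.54+6.66)/2 × 6 = 183.6
  [6.5→8.5]: (6.66+2.95)/2 × 2 = 9.61
  [8.5→9.5]: (2.95+1.96)/2 × 1 = 2.455
  Sum = 209.3 mcg/mL·h
intranasal spray tail: 1.96/0.408 = 4.804; AUC_ev,0→∞ = 209.3 + 4.804 = 214.104 mcg/mL·h
F = (AUC_ev/D_ev)/(AUC_iv/D_iv) = (214.104/200)/(118.893/100) = 1.07052/1.18893 = 0.9004

F = 0.900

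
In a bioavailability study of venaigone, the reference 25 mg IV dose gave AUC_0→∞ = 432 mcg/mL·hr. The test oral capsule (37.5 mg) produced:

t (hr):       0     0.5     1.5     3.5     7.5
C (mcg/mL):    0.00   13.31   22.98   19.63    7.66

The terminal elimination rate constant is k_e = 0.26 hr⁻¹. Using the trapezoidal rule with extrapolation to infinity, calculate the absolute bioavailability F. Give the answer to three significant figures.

F = 0.229

Trapezoidal AUC_0→7.5 (oral capsule):
  [0→0.5]: (0.00+13.31)/2 × 0.5 = 3.3275
  [0.5→1.5]: (13.31+22.98)/2 × 1 = 18.145
  [1.5→3.5]: (22.98+19.63)/2 × 2 = 42.61
  [3.5→7.5]: (19.63+7.66)/2 × 4 = 54.58
  Sum = 118.6625 mcg/mL·hr
Tail: C_last/k_e = 7.66/0.26 = 29.462
AUC_0→∞ (oral capsule) = 118.6625 + 29.462 = 148.1245 mcg/mL·hr
F = (AUC_ev/D_ev)/(AUC_iv/D_iv) = (148.1245/37.5)/(432/25) = 3.94999/17.28 = 0.2286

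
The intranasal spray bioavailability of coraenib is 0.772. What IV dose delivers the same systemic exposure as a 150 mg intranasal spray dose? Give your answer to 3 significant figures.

Systemic exposure from an extravascular dose = F × D_ev, so the equivalent IV dose is F × D_ev.
D_iv = F × D_ev = 0.772 × 150 = 115.8 mg

D_iv = 116 mg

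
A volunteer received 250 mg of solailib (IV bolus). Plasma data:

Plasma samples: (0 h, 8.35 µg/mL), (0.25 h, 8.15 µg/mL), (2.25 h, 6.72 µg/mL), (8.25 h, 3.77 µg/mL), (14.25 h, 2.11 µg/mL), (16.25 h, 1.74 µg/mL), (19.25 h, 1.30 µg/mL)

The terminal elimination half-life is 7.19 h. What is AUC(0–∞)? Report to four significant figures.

AUC = 87.94 µg/mL·h

Trapezoidal AUC_0→19.25:
  [0→0.25]: (8.35+8.15)/2 × 0.25 = 2.0625
  [0.25→2.25]: (8.15+6.72)/2 × 2 = 14.87
  [2.25→8.25]: (6.72+3.77)/2 × 6 = 31.47
  [8.25→14.25]: (3.77+2.11)/2 × 6 = 17.64
  [14.25→16.25]: (2.11+1.74)/2 × 2 = 3.85
  [16.25→19.25]: (1.74+1.30)/2 × 3 = 4.56
  Sum = 74.4525 µg/mL·h
k_e = ln2 / t½ = 0.693147 / 7.19 = 0.0964 h^-1
Extrapolated tail: C_last / k_e = 1.30 / 0.0964 = 13.485
AUC_0→∞ = 74.4525 + 13.485 = 87.9375 µg/mL·h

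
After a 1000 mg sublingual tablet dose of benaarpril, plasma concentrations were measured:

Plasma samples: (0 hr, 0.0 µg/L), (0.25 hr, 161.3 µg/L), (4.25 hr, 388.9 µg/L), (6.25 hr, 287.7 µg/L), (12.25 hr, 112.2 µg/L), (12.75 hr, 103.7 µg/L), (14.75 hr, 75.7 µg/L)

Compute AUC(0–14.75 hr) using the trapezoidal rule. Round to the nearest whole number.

Trapezoidal AUC_0→14.75:
  [0→0.25]: (0.0+161.3)/2 × 0.25 = 20.1625
  [0.25→4.25]: (161.3+388.9)/2 × 4 = 1100.4
  [4.25→6.25]: (388.9+287.7)/2 × 2 = 676.6
  [6.25→12.25]: (287.7+112.2)/2 × 6 = 1199.7
  [12.25→12.75]: (112.2+103.7)/2 × 0.5 = 53.975
  [12.75→14.75]: (103.7+75.7)/2 × 2 = 179.4
  Sum = 3230.2375 µg/L·hr

AUC = 3230 µg/L·hr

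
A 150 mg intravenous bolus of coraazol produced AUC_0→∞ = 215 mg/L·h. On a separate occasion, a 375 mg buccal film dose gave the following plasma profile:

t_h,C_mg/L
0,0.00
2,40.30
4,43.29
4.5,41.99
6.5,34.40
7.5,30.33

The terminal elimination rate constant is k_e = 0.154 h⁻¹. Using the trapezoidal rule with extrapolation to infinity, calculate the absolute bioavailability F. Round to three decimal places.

F = 0.839

Trapezoidal AUC_0→7.5 (buccal film):
  [0→2]: (0.00+40.30)/2 × 2 = 40.3
  [2→4]: (40.30+43.29)/2 × 2 = 83.59
  [4→4.5]: (43.29+41.99)/2 × 0.5 = 21.32
  [4.5→6.5]: (41.99+34.40)/2 × 2 = 76.39
  [6.5→7.5]: (34.40+30.33)/2 × 1 = 32.365
  Sum = 253.965 mg/L·h
Tail: C_last/k_e = 30.33/0.154 = 196.948
AUC_0→∞ (buccal film) = 253.965 + 196.948 = 450.913 mg/L·h
F = (AUC_ev/D_ev)/(AUC_iv/D_iv) = (450.913/375)/(215/150) = 1.20243/1.43333 = 0.8389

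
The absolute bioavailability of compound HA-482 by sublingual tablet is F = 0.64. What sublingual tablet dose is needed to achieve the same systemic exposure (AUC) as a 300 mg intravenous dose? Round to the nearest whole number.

For equal systemic exposure: F × D_ev = D_iv
D_ev = D_iv / F = 300 / 0.64 = 468.75 mg

D_sublingual = 469 mg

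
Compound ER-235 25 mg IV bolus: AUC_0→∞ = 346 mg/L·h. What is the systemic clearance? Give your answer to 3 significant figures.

CL = 0.0723 L/h

CL = Dose_iv / AUC_0→∞
   = 25 / 346 = 0.0722543 L/h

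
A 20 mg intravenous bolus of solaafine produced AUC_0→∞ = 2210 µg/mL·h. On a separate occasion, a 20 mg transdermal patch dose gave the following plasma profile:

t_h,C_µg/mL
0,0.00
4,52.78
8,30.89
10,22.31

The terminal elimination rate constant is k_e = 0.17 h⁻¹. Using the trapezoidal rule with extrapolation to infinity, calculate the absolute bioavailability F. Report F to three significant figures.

F = 0.207

Trapezoidal AUC_0→10 (transdermal patch):
  [0→4]: (0.00+52.78)/2 × 4 = 105.56
  [4→8]: (52.78+30.89)/2 × 4 = 167.34
  [8→10]: (30.89+22.31)/2 × 2 = 53.2
  Sum = 326.1 µg/mL·h
Tail: C_last/k_e = 22.31/0.17 = 131.235
AUC_0→∞ (transdermal patch) = 326.1 + 131.235 = 457.335 µg/mL·h
F = (AUC_ev/D_ev)/(AUC_iv/D_iv) = (457.335/20)/(2210/20) = 22.86675/110.5 = 0.2069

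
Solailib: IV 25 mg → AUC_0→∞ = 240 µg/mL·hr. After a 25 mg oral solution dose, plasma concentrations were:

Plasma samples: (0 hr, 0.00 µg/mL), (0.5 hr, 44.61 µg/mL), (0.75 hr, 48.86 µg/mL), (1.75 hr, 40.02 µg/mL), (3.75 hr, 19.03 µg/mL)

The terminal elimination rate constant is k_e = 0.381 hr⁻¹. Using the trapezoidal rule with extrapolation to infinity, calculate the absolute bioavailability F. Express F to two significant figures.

Trapezoidal AUC_0→3.75 (oral solution):
  [0→0.5]: (0.00+44.61)/2 × 0.5 = 11.1525
  [0.5→0.75]: (44.61+48.86)/2 × 0.25 = 11.68375
  [0.75→1.75]: (48.86+40.02)/2 × 1 = 44.44
  [1.75→3.75]: (40.02+19.03)/2 × 2 = 59.05
  Sum = 126.32625 µg/mL·hr
Tail: C_last/k_e = 19.03/0.381 = 49.948
AUC_0→∞ (oral solution) = 126.32625 + 49.948 = 176.27425 µg/mL·hr
F = (AUC_ev/D_ev)/(AUC_iv/D_iv) = (176.27425/25)/(240/25) = 7.05097/9.6 = 0.7345

F = 0.73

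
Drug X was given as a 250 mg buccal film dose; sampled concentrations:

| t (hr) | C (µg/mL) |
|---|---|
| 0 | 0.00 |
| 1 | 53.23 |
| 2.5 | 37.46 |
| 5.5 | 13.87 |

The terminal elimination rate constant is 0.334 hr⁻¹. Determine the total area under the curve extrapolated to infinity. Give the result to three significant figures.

Trapezoidal AUC_0→5.5:
  [0→1]: (0.00+53.23)/2 × 1 = 26.615
  [1→2.5]: (53.23+37.46)/2 × 1.5 = 68.0175
  [2.5→5.5]: (37.46+13.87)/2 × 3 = 76.995
  Sum = 171.6275 µg/mL·hr
Extrapolated tail: C_last / k_e = 13.87 / 0.334 = 41.527
AUC_0→∞ = 171.6275 + 41.527 = 213.1545 µg/mL·hr

AUC = 213 µg/mL·hr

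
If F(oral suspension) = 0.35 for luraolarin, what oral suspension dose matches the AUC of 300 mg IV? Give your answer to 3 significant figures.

For equal systemic exposure: F × D_ev = D_iv
D_ev = D_iv / F = 300 / 0.35 = 857.143 mg

D_oral = 857 mg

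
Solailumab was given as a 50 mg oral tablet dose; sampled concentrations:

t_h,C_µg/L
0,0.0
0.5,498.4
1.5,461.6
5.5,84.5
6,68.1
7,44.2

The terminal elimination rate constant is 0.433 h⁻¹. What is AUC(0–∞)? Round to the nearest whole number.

AUC = 1893 µg/L·h

Trapezoidal AUC_0→7:
  [0→0.5]: (0.0+498.4)/2 × 0.5 = 124.6
  [0.5→1.5]: (498.4+461.6)/2 × 1 = 480.0
  [1.5→5.5]: (461.6+84.5)/2 × 4 = 1092.2
  [5.5→6]: (84.5+68.1)/2 × 0.5 = 38.15
  [6→7]: (68.1+44.2)/2 × 1 = 56.15
  Sum = 1791.1 µg/L·h
Extrapolated tail: C_last / k_e = 44.2 / 0.433 = 102.079
AUC_0→∞ = 1791.1 + 102.079 = 1893.179 µg/L·h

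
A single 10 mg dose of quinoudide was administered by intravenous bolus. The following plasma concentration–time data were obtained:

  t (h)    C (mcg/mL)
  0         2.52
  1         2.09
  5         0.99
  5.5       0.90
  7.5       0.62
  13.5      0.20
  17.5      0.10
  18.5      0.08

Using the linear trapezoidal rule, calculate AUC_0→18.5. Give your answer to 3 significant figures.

Trapezoidal AUC_0→18.5:
  [0→1]: (2.52+2.09)/2 × 1 = 2.305
  [1→5]: (2.09+0.99)/2 × 4 = 6.16
  [5→5.5]: (0.99+0.90)/2 × 0.5 = 0.4725
  [5.5→7.5]: (0.90+0.62)/2 × 2 = 1.52
  [7.5→13.5]: (0.62+0.20)/2 × 6 = 2.46
  [13.5→17.5]: (0.20+0.10)/2 × 4 = 0.6
  [17.5→18.5]: (0.10+0.08)/2 × 1 = 0.09
  Sum = 13.6075 mcg/mL·h

AUC = 13.6 mcg/mL·h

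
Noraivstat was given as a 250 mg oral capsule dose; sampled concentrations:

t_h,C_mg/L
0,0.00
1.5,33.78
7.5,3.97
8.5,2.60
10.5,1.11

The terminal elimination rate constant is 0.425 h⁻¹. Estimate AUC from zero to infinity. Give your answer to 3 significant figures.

AUC = 148 mg/L·h

Trapezoidal AUC_0→10.5:
  [0→1.5]: (0.00+33.78)/2 × 1.5 = 25.335
  [1.5→7.5]: (33.78+3.97)/2 × 6 = 113.25
  [7.5→8.5]: (3.97+2.60)/2 × 1 = 3.285
  [8.5→10.5]: (2.60+1.11)/2 × 2 = 3.71
  Sum = 145.58 mg/L·h
Extrapolated tail: C_last / k_e = 1.11 / 0.425 = 2.612
AUC_0→∞ = 145.58 + 2.612 = 148.192 mg/L·h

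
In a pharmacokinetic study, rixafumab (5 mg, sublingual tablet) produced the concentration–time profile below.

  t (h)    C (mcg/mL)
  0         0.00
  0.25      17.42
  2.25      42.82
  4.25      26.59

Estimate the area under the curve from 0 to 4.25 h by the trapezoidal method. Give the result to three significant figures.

Trapezoidal AUC_0→4.25:
  [0→0.25]: (0.00+17.42)/2 × 0.25 = 2.1775
  [0.25→2.25]: (17.42+42.82)/2 × 2 = 60.24
  [2.25→4.25]: (42.82+26.59)/2 × 2 = 69.41
  Sum = 131.8275 mcg/mL·h

AUC = 132 mcg/mL·h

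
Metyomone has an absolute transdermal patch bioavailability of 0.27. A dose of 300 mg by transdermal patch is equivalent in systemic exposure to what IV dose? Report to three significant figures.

Systemic exposure from an extravascular dose = F × D_ev, so the equivalent IV dose is F × D_ev.
D_iv = F × D_ev = 0.27 × 300 = 81 mg

D_iv = 81.0 mg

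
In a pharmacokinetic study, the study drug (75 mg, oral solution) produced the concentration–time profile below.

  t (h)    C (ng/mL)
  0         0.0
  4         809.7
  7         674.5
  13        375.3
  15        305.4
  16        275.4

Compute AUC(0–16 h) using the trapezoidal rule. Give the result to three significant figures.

Trapezoidal AUC_0→16:
  [0→4]: (0.0+809.7)/2 × 4 = 1619.4
  [4→7]: (809.7+674.5)/2 × 3 = 2226.3
  [7→13]: (674.5+375.3)/2 × 6 = 3149.4
  [13→15]: (375.3+305.4)/2 × 2 = 680.7
  [15→16]: (305.4+275.4)/2 × 1 = 290.4
  Sum = 7966.2 ng/mL·h

AUC = 7970 ng/mL·h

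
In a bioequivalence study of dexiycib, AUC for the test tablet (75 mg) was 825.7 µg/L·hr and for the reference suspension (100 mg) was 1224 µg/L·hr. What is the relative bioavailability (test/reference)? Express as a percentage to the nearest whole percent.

F_rel = 90%

F_rel = (AUC_test/D_test) / (AUC_ref/D_ref)
      = (825.7/75) / (1224/100)
      = 11.0093 / 12.24 = 0.8995 = 89.95%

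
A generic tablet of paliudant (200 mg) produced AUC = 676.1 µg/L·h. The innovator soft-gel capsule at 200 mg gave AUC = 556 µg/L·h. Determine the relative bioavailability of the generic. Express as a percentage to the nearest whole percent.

F_rel = 122%

F_rel = (AUC_test/D_test) / (AUC_ref/D_ref)
      = (676.1/200) / (556/200)
      = 3.3805 / 2.78 = 1.2160 = 121.60%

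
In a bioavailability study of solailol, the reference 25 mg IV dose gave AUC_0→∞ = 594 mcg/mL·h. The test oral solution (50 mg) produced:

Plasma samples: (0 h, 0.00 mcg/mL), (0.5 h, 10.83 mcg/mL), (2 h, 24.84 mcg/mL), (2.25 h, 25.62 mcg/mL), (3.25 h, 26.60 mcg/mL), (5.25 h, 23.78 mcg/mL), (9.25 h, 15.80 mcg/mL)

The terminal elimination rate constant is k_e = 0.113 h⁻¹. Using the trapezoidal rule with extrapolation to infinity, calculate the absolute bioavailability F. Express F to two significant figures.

Trapezoidal AUC_0→9.25 (oral solution):
  [0→0.5]: (0.00+10.83)/2 × 0.5 = 2.7075
  [0.5→2]: (10.83+24.84)/2 × 1.5 = 26.7525
  [2→2.25]: (24.84+25.62)/2 × 0.25 = 6.3075
  [2.25→3.25]: (25.62+26.60)/2 × 1 = 26.11
  [3.25→5.25]: (26.60+23.78)/2 × 2 = 50.38
  [5.25→9.25]: (23.78+15.80)/2 × 4 = 79.16
  Sum = 191.4175 mcg/mL·h
Tail: C_last/k_e = 15.80/0.113 = 139.823
AUC_0→∞ (oral solution) = 191.4175 + 139.823 = 331.2405 mcg/mL·h
F = (AUC_ev/D_ev)/(AUC_iv/D_iv) = (331.2405/50)/(594/25) = 6.62481/23.76 = 0.2788

F = 0.28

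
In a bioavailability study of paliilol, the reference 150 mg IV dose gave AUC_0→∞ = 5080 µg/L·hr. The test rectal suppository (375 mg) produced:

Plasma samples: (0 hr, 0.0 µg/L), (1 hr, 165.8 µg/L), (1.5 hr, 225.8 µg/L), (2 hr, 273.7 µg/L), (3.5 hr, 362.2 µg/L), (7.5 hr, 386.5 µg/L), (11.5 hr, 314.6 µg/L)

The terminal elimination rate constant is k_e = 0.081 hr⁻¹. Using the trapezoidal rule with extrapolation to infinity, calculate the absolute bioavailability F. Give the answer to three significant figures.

F = 0.596

Trapezoidal AUC_0→11.5 (rectal suppository):
  [0→1]: (0.0+165.8)/2 × 1 = 82.9
  [1→1.5]: (165.8+225.8)/2 × 0.5 = 97.9
  [1.5→2]: (225.8+273.7)/2 × 0.5 = 124.875
  [2→3.5]: (273.7+362.2)/2 × 1.5 = 476.925
  [3.5→7.5]: (362.2+386.5)/2 × 4 = 1497.4
  [7.5→11.5]: (386.5+314.6)/2 × 4 = 1402.2
  Sum = 3682.2 µg/L·hr
Tail: C_last/k_e = 314.6/0.081 = 3883.951
AUC_0→∞ (rectal suppository) = 3682.2 + 3883.951 = 7566.151 µg/L·hr
F = (AUC_ev/D_ev)/(AUC_iv/D_iv) = (7566.151/375)/(5080/150) = 20.1764/33.8667 = 0.5958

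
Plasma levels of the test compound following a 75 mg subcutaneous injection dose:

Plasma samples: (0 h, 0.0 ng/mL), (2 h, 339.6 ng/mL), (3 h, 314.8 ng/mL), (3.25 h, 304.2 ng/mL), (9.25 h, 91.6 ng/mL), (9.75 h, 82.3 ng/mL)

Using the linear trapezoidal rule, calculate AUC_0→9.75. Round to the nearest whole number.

Trapezoidal AUC_0→9.75:
  [0→2]: (0.0+339.6)/2 × 2 = 339.6
  [2→3]: (339.6+314.8)/2 × 1 = 327.2
  [3→3.25]: (314.8+304.2)/2 × 0.25 = 77.375
  [3.25→9.25]: (304.2+91.6)/2 × 6 = 1187.4
  [9.25→9.75]: (91.6+82.3)/2 × 0.5 = 43.475
  Sum = 1975.05 ng/mL·h

AUC = 1975 ng/mL·h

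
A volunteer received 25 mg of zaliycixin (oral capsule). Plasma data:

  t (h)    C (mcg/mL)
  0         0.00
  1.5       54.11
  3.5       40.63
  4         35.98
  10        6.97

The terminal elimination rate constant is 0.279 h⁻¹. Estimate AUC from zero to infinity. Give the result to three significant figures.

AUC = 308 mcg/mL·h

Trapezoidal AUC_0→10:
  [0→1.5]: (0.00+54.11)/2 × 1.5 = 40.5825
  [1.5→3.5]: (54.11+40.63)/2 × 2 = 94.74
  [3.5→4]: (40.63+35.98)/2 × 0.5 = 19.1525
  [4→10]: (35.98+6.97)/2 × 6 = 128.85
  Sum = 283.325 mcg/mL·h
Extrapolated tail: C_last / k_e = 6.97 / 0.279 = 24.982
AUC_0→∞ = 283.325 + 24.982 = 308.307 mcg/mL·h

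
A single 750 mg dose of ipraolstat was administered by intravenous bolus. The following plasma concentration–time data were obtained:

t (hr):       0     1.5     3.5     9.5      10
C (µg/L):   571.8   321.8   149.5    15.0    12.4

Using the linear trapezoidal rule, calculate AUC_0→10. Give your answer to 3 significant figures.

Trapezoidal AUC_0→10:
  [0→1.5]: (571.8+321.8)/2 × 1.5 = 670.2
  [1.5→3.5]: (321.8+149.5)/2 × 2 = 471.3
  [3.5→9.5]: (149.5+15.0)/2 × 6 = 493.5
  [9.5→10]: (15.0+12.4)/2 × 0.5 = 6.85
  Sum = 1641.85 µg/L·hr

AUC = 1640 µg/L·hr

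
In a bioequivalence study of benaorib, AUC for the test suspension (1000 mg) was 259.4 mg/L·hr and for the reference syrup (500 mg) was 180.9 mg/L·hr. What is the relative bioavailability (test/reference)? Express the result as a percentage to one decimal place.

F_rel = 71.7%

F_rel = (AUC_test/D_test) / (AUC_ref/D_ref)
      = (259.4/1000) / (180.9/500)
      = 0.2594 / 0.3618 = 0.7170 = 71.70%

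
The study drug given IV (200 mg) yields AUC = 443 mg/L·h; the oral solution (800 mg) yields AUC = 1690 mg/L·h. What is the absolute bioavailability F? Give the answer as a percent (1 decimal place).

F = (AUC_ev / D_ev) / (AUC_iv / D_iv)
  = (1690/800) / (443/200)
  = 2.1125 / 2.215 = 0.9537
  = 95.37%

F = 95.4%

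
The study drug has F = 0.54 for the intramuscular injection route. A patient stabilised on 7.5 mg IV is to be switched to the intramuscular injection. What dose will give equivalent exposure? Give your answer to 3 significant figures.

For equal systemic exposure: F × D_ev = D_iv
D_ev = D_iv / F = 7.5 / 0.54 = 13.8889 mg

D_intramuscular = 13.9 mg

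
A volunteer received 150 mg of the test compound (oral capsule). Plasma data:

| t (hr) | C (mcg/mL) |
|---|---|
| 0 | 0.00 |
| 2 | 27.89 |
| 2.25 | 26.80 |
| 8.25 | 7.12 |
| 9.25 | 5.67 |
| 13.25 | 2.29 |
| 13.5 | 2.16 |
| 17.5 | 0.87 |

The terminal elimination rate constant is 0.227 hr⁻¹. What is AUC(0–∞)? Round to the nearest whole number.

AUC = 169 mcg/mL·hr

Trapezoidal AUC_0→17.5:
  [0→2]: (0.00+27.89)/2 × 2 = 27.89
  [2→2.25]: (27.89+26.80)/2 × 0.25 = 6.83625
  [2.25→8.25]: (26.80+7.12)/2 × 6 = 101.76
  [8.25→9.25]: (7.12+5.67)/2 × 1 = 6.395
  [9.25→13.25]: (5.67+2.29)/2 × 4 = 15.92
  [13.25→13.5]: (2.29+2.16)/2 × 0.25 = 0.55625
  [13.5→17.5]: (2.16+0.87)/2 × 4 = 6.06
  Sum = 165.4175 mcg/mL·hr
Extrapolated tail: C_last / k_e = 0.87 / 0.227 = 3.833
AUC_0→∞ = 165.4175 + 3.833 = 169.2505 mcg/mL·hr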